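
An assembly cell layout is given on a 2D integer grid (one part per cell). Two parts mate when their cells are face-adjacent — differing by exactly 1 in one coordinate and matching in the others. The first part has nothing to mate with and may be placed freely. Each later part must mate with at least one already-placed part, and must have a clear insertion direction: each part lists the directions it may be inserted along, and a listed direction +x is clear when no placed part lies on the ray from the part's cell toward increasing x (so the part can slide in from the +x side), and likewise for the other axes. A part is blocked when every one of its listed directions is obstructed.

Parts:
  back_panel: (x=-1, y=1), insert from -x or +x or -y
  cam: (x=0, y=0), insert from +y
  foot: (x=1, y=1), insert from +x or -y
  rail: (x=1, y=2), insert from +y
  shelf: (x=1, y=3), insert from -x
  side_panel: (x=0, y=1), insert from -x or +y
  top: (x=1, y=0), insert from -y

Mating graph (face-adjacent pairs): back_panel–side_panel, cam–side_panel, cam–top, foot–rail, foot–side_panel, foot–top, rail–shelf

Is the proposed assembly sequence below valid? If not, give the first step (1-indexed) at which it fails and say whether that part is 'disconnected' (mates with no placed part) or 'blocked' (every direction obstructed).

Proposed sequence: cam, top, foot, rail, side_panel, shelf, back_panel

1. cam@(0, 0) [+y clear] — {cam}
2. top@(1, 0) [-y clear] — {cam, top}
3. foot@(1, 1) [+x clear] — {cam, foot, top}
4. rail@(1, 2) [+y clear] — {cam, foot, rail, top}
5. side_panel@(0, 1) [-x clear] — {cam, foot, rail, side_panel, top}
6. shelf@(1, 3) [-x clear] — {cam, foot, rail, shelf, side_panel, top}
7. back_panel@(-1, 1) [-x clear] — {back_panel, cam, foot, rail, shelf, side_panel, top}

Valid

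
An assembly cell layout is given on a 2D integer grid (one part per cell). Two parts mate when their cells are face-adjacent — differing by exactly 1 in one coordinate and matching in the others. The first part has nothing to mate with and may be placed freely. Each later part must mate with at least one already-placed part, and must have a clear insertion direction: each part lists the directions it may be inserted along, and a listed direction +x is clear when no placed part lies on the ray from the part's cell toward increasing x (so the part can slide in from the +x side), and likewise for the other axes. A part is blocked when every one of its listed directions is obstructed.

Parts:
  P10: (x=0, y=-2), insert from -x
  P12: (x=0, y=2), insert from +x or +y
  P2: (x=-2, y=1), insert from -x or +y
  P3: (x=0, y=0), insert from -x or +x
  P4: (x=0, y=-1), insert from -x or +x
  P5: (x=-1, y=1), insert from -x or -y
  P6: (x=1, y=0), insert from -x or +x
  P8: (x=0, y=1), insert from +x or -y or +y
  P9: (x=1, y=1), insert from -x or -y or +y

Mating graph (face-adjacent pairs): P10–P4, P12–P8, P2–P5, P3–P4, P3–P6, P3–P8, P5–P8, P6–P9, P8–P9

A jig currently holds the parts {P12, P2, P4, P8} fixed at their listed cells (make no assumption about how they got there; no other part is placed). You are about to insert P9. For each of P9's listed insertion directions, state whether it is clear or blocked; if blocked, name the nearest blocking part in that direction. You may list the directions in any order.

-x: nearest on ray is P8@(0, 1) ⇒ blocked
-y: ray from P9(1, 1) has no placed part ⇒ clear
+y: ray from P9(1, 1) has no placed part ⇒ clear

+y: clear; -x: blocked by P8; -y: clear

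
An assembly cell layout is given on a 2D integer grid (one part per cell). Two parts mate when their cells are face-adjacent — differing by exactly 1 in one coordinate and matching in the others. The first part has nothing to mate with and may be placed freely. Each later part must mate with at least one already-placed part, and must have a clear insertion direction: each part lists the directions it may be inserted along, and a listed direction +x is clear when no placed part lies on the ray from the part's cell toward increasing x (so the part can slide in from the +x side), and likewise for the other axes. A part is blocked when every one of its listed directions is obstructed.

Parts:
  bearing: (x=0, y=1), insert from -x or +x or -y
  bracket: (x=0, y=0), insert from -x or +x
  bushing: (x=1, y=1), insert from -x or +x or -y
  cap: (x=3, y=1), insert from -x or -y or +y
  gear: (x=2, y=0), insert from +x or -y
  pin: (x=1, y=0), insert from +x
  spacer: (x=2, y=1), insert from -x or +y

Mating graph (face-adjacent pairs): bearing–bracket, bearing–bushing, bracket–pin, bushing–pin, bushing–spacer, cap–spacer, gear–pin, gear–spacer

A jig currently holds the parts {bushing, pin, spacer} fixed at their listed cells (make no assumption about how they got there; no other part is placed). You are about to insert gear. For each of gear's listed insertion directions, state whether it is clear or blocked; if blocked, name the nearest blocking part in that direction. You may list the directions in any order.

+x: clear; -y: clear

+x: ray from gear(2, 0) has no placed part ⇒ clear
-y: ray from gear(2, 0) has no placed part ⇒ clear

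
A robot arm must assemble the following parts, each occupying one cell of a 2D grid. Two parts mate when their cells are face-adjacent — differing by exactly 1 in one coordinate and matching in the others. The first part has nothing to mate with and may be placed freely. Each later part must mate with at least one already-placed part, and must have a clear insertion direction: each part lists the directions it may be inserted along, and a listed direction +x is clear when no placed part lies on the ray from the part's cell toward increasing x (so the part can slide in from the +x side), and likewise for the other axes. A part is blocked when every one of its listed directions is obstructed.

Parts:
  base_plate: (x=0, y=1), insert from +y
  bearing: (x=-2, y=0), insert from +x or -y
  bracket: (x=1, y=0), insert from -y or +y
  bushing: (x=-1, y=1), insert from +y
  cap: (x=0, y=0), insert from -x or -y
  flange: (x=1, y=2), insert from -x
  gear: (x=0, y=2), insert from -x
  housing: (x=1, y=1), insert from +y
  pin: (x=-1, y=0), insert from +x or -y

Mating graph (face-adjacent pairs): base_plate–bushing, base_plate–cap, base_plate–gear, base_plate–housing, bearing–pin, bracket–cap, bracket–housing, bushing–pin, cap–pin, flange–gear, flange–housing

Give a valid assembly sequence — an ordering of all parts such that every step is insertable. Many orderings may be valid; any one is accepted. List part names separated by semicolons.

base_plate; housing; flange; gear; cap; pin; bracket; bushing; bearing

1. base_plate@(0, 1) [+y clear] — {base_plate}
2. housing@(1, 1) [+y clear] — {base_plate, housing}
3. flange@(1, 2) [-x clear] — {base_plate, flange, housing}
4. gear@(0, 2) [-x clear] — {base_plate, flange, gear, housing}
5. cap@(0, 0) [-x clear] — {base_plate, cap, flange, gear, housing}
6. pin@(-1, 0) [-y clear] — {base_plate, cap, flange, gear, housing, pin}
7. bracket@(1, 0) [-y clear] — {base_plate, bracket, cap, flange, gear, housing, pin}
8. bushing@(-1, 1) [+y clear] — {base_plate, bracket, bushing, cap, flange, gear, housing, pin}
9. bearing@(-2, 0) [-y clear] — {base_plate, bearing, bracket, bushing, cap, flange, gear, housing, pin}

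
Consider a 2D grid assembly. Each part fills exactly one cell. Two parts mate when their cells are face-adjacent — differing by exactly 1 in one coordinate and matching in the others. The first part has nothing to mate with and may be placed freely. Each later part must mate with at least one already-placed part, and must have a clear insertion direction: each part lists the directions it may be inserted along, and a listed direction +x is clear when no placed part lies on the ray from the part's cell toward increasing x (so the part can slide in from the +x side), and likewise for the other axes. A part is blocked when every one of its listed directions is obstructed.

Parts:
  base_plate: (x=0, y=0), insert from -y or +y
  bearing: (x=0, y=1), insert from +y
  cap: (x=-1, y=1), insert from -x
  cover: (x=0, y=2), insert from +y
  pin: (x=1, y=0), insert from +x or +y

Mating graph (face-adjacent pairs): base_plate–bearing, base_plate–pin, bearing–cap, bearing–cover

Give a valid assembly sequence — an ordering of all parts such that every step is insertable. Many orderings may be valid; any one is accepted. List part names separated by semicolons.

1. base_plate@(0, 0) [-y clear] — {base_plate}
2. bearing@(0, 1) [+y clear] — {base_plate, bearing}
3. cover@(0, 2) [+y clear] — {base_plate, bearing, cover}
4. cap@(-1, 1) [-x clear] — {base_plate, bearing, cap, cover}
5. pin@(1, 0) [+x clear] — {base_plate, bearing, cap, cover, pin}

base_plate; bearing; cover; cap; pin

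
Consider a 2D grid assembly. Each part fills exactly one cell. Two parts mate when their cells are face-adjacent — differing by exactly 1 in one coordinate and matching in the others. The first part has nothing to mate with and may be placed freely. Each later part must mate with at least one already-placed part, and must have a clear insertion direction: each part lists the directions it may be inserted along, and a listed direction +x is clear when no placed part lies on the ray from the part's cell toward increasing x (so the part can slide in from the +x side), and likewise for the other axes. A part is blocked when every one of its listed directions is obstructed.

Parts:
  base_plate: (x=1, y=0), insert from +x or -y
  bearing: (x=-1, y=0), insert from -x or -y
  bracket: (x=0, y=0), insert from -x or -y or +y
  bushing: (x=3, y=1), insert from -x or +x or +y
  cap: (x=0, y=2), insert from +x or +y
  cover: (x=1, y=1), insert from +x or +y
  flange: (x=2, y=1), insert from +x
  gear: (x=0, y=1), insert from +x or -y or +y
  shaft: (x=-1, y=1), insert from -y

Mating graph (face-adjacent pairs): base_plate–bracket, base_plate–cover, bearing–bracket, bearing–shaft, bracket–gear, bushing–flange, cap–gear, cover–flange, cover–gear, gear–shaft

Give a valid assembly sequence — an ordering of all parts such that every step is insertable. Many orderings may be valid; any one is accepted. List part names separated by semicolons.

cap; gear; shaft; bearing; cover; flange; bushing; base_plate; bracket

1. cap@(0, 2) [+x clear] — {cap}
2. gear@(0, 1) [+x clear] — {cap, gear}
3. shaft@(-1, 1) [-y clear] — {cap, gear, shaft}
4. bearing@(-1, 0) [-x clear] — {bearing, cap, gear, shaft}
5. cover@(1, 1) [+x clear] — {bearing, cap, cover, gear, shaft}
6. flange@(2, 1) [+x clear] — {bearing, cap, cover, flange, gear, shaft}
7. bushing@(3, 1) [+x clear] — {bearing, bushing, cap, cover, flange, gear, shaft}
8. base_plate@(1, 0) [+x clear] — {base_plate, bearing, bushing, cap, cover, flange, gear, shaft}
9. bracket@(0, 0) [-y clear] — {base_plate, bearing, bracket, bushing, cap, cover, flange, gear, shaft}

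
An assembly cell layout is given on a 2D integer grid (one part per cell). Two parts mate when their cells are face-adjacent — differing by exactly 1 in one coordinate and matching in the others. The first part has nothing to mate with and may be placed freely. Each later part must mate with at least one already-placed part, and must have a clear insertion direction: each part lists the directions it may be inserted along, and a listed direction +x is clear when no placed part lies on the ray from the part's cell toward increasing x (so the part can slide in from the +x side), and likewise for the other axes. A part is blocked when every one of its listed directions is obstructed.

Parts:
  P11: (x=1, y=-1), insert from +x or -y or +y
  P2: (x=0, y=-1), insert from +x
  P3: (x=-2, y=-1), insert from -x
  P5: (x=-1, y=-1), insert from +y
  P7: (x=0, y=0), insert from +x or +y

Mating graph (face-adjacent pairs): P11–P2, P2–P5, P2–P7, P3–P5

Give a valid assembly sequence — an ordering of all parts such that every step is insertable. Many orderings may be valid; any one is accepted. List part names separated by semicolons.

1. P5@(-1, -1) [+y clear] — {P5}
2. P2@(0, -1) [+x clear] — {P2, P5}
3. P7@(0, 0) [+x clear] — {P2, P5, P7}
4. P11@(1, -1) [+x clear] — {P11, P2, P5, P7}
5. P3@(-2, -1) [-x clear] — {P11, P2, P3, P5, P7}

P5; P2; P7; P11; P3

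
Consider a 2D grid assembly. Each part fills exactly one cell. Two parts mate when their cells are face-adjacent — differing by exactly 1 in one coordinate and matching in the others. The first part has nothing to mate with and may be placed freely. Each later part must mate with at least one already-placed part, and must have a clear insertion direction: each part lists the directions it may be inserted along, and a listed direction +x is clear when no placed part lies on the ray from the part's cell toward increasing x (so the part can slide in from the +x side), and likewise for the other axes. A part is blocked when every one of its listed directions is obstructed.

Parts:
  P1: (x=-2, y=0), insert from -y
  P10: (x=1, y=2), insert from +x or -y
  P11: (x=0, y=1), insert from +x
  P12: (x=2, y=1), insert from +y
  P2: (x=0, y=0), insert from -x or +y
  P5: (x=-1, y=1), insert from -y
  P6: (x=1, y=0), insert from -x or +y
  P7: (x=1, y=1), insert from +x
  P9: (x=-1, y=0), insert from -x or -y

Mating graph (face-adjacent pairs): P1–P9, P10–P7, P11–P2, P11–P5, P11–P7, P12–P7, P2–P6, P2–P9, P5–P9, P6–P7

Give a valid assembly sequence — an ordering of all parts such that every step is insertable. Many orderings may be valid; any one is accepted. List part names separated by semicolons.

P11; P7; P10; P12; P6; P2; P5; P9; P1

1. P11@(0, 1) [+x clear] — {P11}
2. P7@(1, 1) [+x clear] — {P11, P7}
3. P10@(1, 2) [+x clear] — {P10, P11, P7}
4. P12@(2, 1) [+y clear] — {P10, P11, P12, P7}
5. P6@(1, 0) [-x clear] — {P10, P11, P12, P6, P7}
6. P2@(0, 0) [-x clear] — {P10, P11, P12, P2, P6, P7}
7. P5@(-1, 1) [-y clear] — {P10, P11, P12, P2, P5, P6, P7}
8. P9@(-1, 0) [-x clear] — {P10, P11, P12, P2, P5, P6, P7, P9}
9. P1@(-2, 0) [-y clear] — {P1, P10, P11, P12, P2, P5, P6, P7, P9}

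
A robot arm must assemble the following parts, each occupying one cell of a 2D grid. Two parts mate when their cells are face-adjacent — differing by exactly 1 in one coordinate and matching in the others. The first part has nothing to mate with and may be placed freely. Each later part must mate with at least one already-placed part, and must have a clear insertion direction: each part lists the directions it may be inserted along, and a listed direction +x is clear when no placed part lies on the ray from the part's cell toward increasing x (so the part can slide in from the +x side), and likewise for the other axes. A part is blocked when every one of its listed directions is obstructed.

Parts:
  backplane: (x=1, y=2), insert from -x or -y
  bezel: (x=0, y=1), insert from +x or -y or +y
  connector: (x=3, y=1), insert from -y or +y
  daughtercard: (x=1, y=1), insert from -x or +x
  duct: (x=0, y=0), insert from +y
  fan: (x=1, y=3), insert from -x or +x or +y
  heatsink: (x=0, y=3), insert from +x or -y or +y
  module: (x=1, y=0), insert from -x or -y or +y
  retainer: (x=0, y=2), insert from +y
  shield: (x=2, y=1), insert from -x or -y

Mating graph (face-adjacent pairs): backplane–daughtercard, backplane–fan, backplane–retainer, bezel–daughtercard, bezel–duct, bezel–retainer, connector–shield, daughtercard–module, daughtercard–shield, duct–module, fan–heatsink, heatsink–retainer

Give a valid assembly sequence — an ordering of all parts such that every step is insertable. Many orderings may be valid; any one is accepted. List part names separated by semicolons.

1. fan@(1, 3) [-x clear] — {fan}
2. backplane@(1, 2) [-x clear] — {backplane, fan}
3. daughtercard@(1, 1) [-x clear] — {backplane, daughtercard, fan}
4. module@(1, 0) [-x clear] — {backplane, daughtercard, fan, module}
5. duct@(0, 0) [+y clear] — {backplane, daughtercard, duct, fan, module}
6. bezel@(0, 1) [+y clear] — {backplane, bezel, daughtercard, duct, fan, module}
7. retainer@(0, 2) [+y clear] — {backplane, bezel, daughtercard, duct, fan, module, retainer}
8. heatsink@(0, 3) [+y clear] — {backplane, bezel, daughtercard, duct, fan, heatsink, module, retainer}
9. shield@(2, 1) [-y clear] — {backplane, bezel, daughtercard, duct, fan, heatsink, module, retainer, shield}
10. connector@(3, 1) [-y clear] — {backplane, bezel, connector, daughtercard, duct, fan, heatsink, module, retainer, shield}

fan; backplane; daughtercard; module; duct; bezel; retainer; heatsink; shield; connector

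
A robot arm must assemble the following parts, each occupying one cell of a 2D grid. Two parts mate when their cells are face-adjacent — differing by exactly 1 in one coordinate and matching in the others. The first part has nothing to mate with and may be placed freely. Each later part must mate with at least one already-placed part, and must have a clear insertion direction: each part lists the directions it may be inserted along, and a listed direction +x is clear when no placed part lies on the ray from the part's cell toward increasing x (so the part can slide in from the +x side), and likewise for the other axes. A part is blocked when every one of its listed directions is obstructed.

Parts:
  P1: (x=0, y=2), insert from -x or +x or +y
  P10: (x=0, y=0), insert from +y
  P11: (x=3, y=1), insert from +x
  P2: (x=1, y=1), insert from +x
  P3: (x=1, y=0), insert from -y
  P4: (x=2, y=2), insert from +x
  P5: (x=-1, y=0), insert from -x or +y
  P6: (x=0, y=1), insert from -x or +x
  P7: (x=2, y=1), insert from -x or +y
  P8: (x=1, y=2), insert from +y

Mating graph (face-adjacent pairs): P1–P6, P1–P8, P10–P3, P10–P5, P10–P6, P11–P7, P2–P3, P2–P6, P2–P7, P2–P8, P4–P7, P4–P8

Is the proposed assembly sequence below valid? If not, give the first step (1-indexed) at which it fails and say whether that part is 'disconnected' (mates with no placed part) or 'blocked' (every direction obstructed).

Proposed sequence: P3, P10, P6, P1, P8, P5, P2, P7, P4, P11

1. P3@(1, 0) [-y clear] — {P3}
2. P10@(0, 0) [+y clear] — {P10, P3}
3. P6@(0, 1) [-x clear] — {P10, P3, P6}
4. P1@(0, 2) [-x clear] — {P1, P10, P3, P6}
5. P8@(1, 2) [+y clear] — {P1, P10, P3, P6, P8}
6. P5@(-1, 0) [-x clear] — {P1, P10, P3, P5, P6, P8}
7. P2@(1, 1) [+x clear] — {P1, P10, P2, P3, P5, P6, P8}
8. P7@(2, 1) [+y clear] — {P1, P10, P2, P3, P5, P6, P7, P8}
9. P4@(2, 2) [+x clear] — {P1, P10, P2, P3, P4, P5, P6, P7, P8}
10. P11@(3, 1) [+x clear] — {P1, P10, P11, P2, P3, P4, P5, P6, P7, P8}

Valid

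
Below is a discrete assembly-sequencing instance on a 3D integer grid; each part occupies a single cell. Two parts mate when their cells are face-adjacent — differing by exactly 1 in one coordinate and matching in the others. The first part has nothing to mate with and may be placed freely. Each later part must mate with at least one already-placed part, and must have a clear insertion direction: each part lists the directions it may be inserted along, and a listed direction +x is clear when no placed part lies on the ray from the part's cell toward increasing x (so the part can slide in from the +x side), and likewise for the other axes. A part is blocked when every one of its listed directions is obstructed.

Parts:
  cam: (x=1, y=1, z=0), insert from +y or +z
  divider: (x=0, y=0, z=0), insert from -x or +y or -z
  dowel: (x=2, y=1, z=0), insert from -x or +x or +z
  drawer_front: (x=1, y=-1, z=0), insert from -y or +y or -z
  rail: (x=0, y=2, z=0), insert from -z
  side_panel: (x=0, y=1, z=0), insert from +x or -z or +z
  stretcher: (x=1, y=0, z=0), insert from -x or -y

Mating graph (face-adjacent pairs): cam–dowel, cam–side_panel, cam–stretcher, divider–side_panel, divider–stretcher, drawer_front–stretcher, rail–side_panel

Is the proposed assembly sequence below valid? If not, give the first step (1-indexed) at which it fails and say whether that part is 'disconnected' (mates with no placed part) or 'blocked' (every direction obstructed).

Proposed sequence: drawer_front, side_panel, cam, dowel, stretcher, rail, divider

Invalid at step 2 (disconnected)

1. drawer_front@(1, -1, 0) [-y clear] — {drawer_front}
2. side_panel@(0, 1, 0) — no placed neighbour ⇒ disconnected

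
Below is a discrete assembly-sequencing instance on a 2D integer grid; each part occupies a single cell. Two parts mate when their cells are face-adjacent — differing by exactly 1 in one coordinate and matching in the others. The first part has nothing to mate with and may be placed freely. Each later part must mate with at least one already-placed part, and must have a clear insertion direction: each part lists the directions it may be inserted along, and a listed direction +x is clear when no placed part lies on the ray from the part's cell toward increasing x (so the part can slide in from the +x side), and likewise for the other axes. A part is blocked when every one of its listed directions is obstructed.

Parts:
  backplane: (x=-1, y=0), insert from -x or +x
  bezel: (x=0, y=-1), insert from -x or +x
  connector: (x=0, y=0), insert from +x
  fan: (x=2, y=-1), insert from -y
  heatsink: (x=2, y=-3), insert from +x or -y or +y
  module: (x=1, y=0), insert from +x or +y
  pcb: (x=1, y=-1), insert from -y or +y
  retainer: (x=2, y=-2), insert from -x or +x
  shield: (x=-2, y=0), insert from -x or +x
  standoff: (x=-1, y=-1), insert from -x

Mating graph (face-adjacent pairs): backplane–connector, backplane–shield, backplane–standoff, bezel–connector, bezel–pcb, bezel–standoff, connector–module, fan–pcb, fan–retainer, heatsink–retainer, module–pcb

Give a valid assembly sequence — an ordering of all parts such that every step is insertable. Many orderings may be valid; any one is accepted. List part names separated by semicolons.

1. fan@(2, -1) [-y clear] — {fan}
2. retainer@(2, -2) [-x clear] — {fan, retainer}
3. pcb@(1, -1) [-y clear] — {fan, pcb, retainer}
4. bezel@(0, -1) [-x clear] — {bezel, fan, pcb, retainer}
5. standoff@(-1, -1) [-x clear] — {bezel, fan, pcb, retainer, standoff}
6. backplane@(-1, 0) [-x clear] — {backplane, bezel, fan, pcb, retainer, standoff}
7. connector@(0, 0) [+x clear] — {backplane, bezel, connector, fan, pcb, retainer, standoff}
8. module@(1, 0) [+x clear] — {backplane, bezel, connector, fan, module, pcb, retainer, standoff}
9. heatsink@(2, -3) [+x clear] — {backplane, bezel, connector, fan, heatsink, module, pcb, retainer, standoff}
10. shield@(-2, 0) [-x clear] — {backplane, bezel, connector, fan, heatsink, module, pcb, retainer, shield, standoff}

fan; retainer; pcb; bezel; standoff; backplane; connector; module; heatsink; shield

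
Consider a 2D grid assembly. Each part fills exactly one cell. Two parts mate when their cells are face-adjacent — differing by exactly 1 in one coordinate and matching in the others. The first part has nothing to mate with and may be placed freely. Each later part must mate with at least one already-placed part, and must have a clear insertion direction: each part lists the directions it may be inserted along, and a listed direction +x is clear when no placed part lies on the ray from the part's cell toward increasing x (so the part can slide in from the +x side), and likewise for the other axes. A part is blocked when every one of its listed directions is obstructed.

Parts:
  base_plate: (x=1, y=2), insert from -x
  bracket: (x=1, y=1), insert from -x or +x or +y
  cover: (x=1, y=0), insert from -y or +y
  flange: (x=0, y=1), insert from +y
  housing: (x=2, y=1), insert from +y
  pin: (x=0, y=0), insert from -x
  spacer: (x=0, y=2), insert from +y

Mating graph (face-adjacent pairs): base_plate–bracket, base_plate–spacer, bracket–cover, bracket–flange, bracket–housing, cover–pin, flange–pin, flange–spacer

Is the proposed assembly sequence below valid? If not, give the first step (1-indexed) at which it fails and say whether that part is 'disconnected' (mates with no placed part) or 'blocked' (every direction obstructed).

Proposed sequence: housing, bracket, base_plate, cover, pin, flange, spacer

Valid

1. housing@(2, 1) [+y clear] — {housing}
2. bracket@(1, 1) [-x clear] — {bracket, housing}
3. base_plate@(1, 2) [-x clear] — {base_plate, bracket, housing}
4. cover@(1, 0) [-y clear] — {base_plate, bracket, cover, housing}
5. pin@(0, 0) [-x clear] — {base_plate, bracket, cover, housing, pin}
6. flange@(0, 1) [+y clear] — {base_plate, bracket, cover, flange, housing, pin}
7. spacer@(0, 2) [+y clear] — {base_plate, bracket, cover, flange, housing, pin, spacer}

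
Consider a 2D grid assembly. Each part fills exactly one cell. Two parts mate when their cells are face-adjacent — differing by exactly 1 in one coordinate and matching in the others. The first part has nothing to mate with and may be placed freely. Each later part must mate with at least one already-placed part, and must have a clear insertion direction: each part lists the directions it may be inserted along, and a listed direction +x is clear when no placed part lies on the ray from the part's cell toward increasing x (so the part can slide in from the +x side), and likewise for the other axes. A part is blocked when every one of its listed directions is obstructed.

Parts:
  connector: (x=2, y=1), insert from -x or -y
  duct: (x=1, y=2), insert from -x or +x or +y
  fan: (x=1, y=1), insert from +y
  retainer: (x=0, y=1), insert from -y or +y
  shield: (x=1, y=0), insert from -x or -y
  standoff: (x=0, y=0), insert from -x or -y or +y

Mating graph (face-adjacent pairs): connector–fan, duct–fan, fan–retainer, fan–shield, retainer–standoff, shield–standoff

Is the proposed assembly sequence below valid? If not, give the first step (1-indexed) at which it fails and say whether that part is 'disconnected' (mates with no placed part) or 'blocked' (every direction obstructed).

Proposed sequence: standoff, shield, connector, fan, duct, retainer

Invalid at step 3 (disconnected)

1. standoff@(0, 0) [-x clear] — {standoff}
2. shield@(1, 0) [-y clear] — {shield, standoff}
3. connector@(2, 1) — no placed neighbour ⇒ disconnected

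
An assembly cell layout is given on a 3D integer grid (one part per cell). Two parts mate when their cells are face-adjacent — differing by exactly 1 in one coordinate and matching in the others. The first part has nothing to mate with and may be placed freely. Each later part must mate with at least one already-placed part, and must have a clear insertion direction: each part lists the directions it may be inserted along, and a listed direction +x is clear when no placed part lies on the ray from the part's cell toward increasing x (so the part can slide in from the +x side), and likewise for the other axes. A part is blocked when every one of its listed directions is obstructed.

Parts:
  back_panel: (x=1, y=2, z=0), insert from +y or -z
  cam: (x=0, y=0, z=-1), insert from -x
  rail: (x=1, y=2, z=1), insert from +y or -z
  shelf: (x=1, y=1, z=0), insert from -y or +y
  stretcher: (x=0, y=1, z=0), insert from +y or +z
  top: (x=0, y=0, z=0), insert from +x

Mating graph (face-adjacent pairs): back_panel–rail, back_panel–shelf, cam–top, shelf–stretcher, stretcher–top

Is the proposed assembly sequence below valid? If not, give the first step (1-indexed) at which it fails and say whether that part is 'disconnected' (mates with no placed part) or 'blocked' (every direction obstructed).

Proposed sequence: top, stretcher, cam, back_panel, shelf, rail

Invalid at step 4 (disconnected)

1. top@(0, 0, 0) [+x clear] — {top}
2. stretcher@(0, 1, 0) [+y clear] — {stretcher, top}
3. cam@(0, 0, -1) [-x clear] — {cam, stretcher, top}
4. back_panel@(1, 2, 0) — no placed neighbour ⇒ disconnected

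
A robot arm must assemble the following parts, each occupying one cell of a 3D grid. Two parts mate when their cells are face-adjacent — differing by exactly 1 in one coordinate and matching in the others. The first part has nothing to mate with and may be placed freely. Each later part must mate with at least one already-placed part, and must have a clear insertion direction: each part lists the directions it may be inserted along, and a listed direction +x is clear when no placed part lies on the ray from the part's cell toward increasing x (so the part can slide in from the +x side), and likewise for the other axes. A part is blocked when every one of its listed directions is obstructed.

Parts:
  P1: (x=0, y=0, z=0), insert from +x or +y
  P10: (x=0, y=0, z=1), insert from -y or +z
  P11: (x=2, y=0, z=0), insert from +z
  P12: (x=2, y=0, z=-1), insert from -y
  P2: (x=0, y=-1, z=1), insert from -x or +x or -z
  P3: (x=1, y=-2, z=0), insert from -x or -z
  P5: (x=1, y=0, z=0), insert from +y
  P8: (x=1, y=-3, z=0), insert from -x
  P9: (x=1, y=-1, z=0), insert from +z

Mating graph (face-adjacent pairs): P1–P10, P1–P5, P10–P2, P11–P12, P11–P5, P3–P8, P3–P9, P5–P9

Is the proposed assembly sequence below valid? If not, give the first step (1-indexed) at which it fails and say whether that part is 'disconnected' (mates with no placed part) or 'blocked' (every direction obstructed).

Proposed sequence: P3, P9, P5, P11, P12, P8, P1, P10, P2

Valid

1. P3@(1, -2, 0) [-x clear] — {P3}
2. P9@(1, -1, 0) [+z clear] — {P3, P9}
3. P5@(1, 0, 0) [+y clear] — {P3, P5, P9}
4. P11@(2, 0, 0) [+z clear] — {P11, P3, P5, P9}
5. P12@(2, 0, -1) [-y clear] — {P11, P12, P3, P5, P9}
6. P8@(1, -3, 0) [-x clear] — {P11, P12, P3, P5, P8, P9}
7. P1@(0, 0, 0) [+y clear] — {P1, P11, P12, P3, P5, P8, P9}
8. P10@(0, 0, 1) [-y clear] — {P1, P10, P11, P12, P3, P5, P8, P9}
9. P2@(0, -1, 1) [-x clear] — {P1, P10, P11, P12, P2, P3, P5, P8, P9}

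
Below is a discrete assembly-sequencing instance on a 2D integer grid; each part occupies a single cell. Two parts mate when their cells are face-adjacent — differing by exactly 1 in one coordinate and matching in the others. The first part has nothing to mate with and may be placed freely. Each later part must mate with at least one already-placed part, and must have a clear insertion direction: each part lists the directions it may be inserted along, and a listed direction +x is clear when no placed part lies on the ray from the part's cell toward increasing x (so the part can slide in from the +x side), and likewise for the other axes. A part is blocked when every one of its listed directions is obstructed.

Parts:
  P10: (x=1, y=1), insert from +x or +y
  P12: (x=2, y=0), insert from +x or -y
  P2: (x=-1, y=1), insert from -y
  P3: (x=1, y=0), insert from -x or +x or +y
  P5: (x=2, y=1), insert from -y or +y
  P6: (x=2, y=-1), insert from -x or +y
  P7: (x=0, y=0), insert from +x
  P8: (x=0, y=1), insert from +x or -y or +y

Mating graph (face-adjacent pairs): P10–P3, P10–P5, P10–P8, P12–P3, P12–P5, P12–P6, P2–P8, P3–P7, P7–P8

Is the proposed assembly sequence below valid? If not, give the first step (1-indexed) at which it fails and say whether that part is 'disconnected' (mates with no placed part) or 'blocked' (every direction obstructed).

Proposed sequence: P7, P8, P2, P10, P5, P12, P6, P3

1. P7@(0, 0) [+x clear] — {P7}
2. P8@(0, 1) [+x clear] — {P7, P8}
3. P2@(-1, 1) [-y clear] — {P2, P7, P8}
4. P10@(1, 1) [+x clear] — {P10, P2, P7, P8}
5. P5@(2, 1) [-y clear] — {P10, P2, P5, P7, P8}
6. P12@(2, 0) [+x clear] — {P10, P12, P2, P5, P7, P8}
7. P6@(2, -1) [-x clear] — {P10, P12, P2, P5, P6, P7, P8}
8. P3@(1, 0) — -x/+x/+y all obstructed ⇒ blocked

Invalid at step 8 (blocked)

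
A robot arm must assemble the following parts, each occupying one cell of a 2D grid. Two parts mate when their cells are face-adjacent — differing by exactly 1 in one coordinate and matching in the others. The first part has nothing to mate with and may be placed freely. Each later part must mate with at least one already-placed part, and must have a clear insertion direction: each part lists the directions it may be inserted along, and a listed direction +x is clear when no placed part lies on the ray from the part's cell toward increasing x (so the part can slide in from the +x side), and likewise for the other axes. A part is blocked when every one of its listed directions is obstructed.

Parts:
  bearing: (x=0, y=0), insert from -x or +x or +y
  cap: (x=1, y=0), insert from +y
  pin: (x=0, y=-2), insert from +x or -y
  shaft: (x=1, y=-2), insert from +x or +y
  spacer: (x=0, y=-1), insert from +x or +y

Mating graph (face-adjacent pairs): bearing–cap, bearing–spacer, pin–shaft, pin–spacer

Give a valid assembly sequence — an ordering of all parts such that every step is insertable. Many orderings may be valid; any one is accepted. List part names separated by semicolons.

pin; spacer; bearing; cap; shaft

1. pin@(0, -2) [+x clear] — {pin}
2. spacer@(0, -1) [+x clear] — {pin, spacer}
3. bearing@(0, 0) [-x clear] — {bearing, pin, spacer}
4. cap@(1, 0) [+y clear] — {bearing, cap, pin, spacer}
5. shaft@(1, -2) [+x clear] — {bearing, cap, pin, shaft, spacer}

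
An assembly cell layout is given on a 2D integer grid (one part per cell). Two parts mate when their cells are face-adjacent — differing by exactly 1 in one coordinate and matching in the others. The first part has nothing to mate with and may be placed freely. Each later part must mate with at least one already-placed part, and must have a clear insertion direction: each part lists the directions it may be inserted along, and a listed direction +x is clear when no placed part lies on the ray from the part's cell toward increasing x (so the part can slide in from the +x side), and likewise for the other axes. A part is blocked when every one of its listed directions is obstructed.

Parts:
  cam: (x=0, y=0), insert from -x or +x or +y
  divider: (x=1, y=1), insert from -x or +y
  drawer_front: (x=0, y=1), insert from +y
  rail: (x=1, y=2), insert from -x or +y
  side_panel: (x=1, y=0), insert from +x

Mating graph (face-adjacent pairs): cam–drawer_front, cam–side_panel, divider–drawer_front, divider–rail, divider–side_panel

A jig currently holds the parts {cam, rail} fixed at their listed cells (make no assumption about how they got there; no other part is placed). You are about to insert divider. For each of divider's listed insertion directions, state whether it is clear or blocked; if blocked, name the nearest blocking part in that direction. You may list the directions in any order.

-x: ray from divider(1, 1) has no placed part ⇒ clear
+y: nearest on ray is rail@(1, 2) ⇒ blocked

+y: blocked by rail; -x: clear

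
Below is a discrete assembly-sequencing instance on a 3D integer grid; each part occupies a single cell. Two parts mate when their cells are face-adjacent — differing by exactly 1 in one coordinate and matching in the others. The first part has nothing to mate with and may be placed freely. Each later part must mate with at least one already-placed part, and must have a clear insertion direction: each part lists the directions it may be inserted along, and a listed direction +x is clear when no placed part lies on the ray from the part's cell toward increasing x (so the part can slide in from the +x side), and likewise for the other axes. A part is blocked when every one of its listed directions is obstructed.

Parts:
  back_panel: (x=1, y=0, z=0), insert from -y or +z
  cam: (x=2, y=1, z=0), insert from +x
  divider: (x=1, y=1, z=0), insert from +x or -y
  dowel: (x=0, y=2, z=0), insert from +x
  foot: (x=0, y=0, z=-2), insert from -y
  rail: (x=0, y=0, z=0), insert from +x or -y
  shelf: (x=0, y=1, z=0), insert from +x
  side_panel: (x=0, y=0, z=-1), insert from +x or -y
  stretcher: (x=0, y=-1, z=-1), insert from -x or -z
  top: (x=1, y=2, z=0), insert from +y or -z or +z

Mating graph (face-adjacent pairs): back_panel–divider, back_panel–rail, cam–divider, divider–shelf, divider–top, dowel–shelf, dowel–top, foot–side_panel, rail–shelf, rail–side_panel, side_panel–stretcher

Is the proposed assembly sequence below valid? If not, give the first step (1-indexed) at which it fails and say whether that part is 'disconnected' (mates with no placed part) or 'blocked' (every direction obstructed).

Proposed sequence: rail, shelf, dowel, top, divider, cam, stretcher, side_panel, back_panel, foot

Invalid at step 7 (disconnected)

1. rail@(0, 0, 0) [+x clear] — {rail}
2. shelf@(0, 1, 0) [+x clear] — {rail, shelf}
3. dowel@(0, 2, 0) [+x clear] — {dowel, rail, shelf}
4. top@(1, 2, 0) [+y clear] — {dowel, rail, shelf, top}
5. divider@(1, 1, 0) [+x clear] — {divider, dowel, rail, shelf, top}
6. cam@(2, 1, 0) [+x clear] — {cam, divider, dowel, rail, shelf, top}
7. stretcher@(0, -1, -1) — no placed neighbour ⇒ disconnected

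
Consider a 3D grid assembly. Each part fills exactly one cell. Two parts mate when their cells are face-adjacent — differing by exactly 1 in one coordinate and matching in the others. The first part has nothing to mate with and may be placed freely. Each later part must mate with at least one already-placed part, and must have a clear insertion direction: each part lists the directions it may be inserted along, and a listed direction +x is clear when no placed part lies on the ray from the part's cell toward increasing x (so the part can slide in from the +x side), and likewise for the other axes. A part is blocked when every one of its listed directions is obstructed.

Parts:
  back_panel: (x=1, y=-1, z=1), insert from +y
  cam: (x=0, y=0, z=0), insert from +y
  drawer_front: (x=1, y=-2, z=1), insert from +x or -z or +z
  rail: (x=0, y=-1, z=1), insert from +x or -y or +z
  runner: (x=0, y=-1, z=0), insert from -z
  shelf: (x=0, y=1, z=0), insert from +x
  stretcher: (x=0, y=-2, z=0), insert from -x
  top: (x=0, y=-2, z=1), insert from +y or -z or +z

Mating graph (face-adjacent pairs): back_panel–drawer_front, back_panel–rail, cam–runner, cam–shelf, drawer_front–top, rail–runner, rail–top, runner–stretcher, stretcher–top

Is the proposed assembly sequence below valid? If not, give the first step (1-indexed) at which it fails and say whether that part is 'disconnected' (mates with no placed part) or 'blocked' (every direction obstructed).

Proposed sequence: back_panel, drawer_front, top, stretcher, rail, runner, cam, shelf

Valid

1. back_panel@(1, -1, 1) [+y clear] — {back_panel}
2. drawer_front@(1, -2, 1) [+x clear] — {back_panel, drawer_front}
3. top@(0, -2, 1) [+y clear] — {back_panel, drawer_front, top}
4. stretcher@(0, -2, 0) [-x clear] — {back_panel, drawer_front, stretcher, top}
5. rail@(0, -1, 1) [+z clear] — {back_panel, drawer_front, rail, stretcher, top}
6. runner@(0, -1, 0) [-z clear] — {back_panel, drawer_front, rail, runner, stretcher, top}
7. cam@(0, 0, 0) [+y clear] — {back_panel, cam, drawer_front, rail, runner, stretcher, top}
8. shelf@(0, 1, 0) [+x clear] — {back_panel, cam, drawer_front, rail, runner, shelf, stretcher, top}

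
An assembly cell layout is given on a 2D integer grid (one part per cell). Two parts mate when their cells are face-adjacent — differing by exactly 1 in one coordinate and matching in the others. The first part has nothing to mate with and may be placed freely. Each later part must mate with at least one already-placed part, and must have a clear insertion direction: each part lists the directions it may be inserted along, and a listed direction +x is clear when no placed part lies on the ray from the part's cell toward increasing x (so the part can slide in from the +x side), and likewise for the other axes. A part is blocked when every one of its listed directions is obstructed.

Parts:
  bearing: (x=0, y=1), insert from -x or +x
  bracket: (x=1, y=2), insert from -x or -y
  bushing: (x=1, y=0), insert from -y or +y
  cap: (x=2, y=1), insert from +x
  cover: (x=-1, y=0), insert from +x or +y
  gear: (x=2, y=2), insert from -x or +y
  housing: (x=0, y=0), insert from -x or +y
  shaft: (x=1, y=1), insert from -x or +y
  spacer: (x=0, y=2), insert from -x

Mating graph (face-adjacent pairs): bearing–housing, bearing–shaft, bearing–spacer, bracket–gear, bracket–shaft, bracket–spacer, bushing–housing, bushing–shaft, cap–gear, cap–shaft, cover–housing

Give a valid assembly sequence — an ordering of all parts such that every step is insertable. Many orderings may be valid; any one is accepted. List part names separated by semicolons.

spacer; bracket; shaft; cap; bushing; bearing; housing; gear; cover

1. spacer@(0, 2) [-x clear] — {spacer}
2. bracket@(1, 2) [-y clear] — {bracket, spacer}
3. shaft@(1, 1) [-x clear] — {bracket, shaft, spacer}
4. cap@(2, 1) [+x clear] — {bracket, cap, shaft, spacer}
5. bushing@(1, 0) [-y clear] — {bracket, bushing, cap, shaft, spacer}
6. bearing@(0, 1) [-x clear] — {bearing, bracket, bushing, cap, shaft, spacer}
7. housing@(0, 0) [-x clear] — {bearing, bracket, bushing, cap, housing, shaft, spacer}
8. gear@(2, 2) [+y clear] — {bearing, bracket, bushing, cap, gear, housing, shaft, spacer}
9. cover@(-1, 0) [+y clear] — {bearing, bracket, bushing, cap, cover, gear, housing, shaft, spacer}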